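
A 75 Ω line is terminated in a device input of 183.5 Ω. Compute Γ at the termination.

Γ = 0.42

Γ = (Z_L − Z_0)/(Z_L + Z_0) = (183.5 − 75)/(183.5 + 75) = 108.5/258.5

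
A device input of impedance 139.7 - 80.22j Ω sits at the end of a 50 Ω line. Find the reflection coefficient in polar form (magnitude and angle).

Γ ≈ 0.584 ∠ -18.9°

Γ = (Z_L − Z_0)/(Z_L + Z_0) = (89.7 − j80.22)/(189.7 − j80.22)
|Γ| = 120/206 = 0.584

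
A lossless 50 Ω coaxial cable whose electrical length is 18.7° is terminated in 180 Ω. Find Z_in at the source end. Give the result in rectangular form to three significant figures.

tan(βl) = tan(18.7°) = 0.338
Z_in = Z_0·(Z_L + jZ_0·tanβl)/(Z_0 + jZ_L·tanβl)
     = 50·(180 + j16.9)/(50 + j60.9)

Z_in ≈ 80.7 − j81.5 Ω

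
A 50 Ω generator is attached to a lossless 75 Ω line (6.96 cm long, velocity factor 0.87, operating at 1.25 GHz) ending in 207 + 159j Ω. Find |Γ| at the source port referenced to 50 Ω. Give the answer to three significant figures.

λ = v/f = 0.87·c / 1.25 GHz = 0.209 m
βl = 2π·l/λ = 2π × 0.333 = 120°
tan(βl) = -1.73
Z_in = Z_0·(Z_L + jZ_0·tanβl)/(Z_0 + jZ_L·tanβl) = 18.5 + j25.2 Ω
Γ_s = (Z_in − Z_s)/(Z_in + Z_s) = (-31.5 + j25.2)/(68.5 + j25.2), |Γ_s| = 0.552

|Γ| ≈ 0.552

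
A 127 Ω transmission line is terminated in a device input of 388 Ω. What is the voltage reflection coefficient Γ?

Γ = 0.507

Γ = (Z_L − Z_0)/(Z_L + Z_0) = (388 − 127)/(388 + 127) = 261/515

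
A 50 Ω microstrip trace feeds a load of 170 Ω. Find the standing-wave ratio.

Γ = (170 − 50)/(170 + 50) = 0.545
VSWR = (1 + 0.545)/(1 − 0.545)

VSWR ≈ 3.4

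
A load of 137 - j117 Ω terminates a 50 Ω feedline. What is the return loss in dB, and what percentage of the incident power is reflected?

Γ = (87 − j117)/(187 − j117), |Γ| = 0.661
RL = −20·log₁₀(0.661) = 3.6 dB
P_refl/P_inc = |Γ|² = 0.437

RL ≈ 3.6 dB; 43.7% of incident power reflected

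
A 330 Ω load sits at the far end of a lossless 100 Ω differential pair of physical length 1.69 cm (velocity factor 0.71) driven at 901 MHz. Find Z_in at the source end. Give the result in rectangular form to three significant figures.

λ = v/f = 0.71·c / 901 MHz = 0.236 m
βl = 2π·l/λ = 2π × 0.0715 = 25.7°
tan(βl) = tan(25.7°) = 0.482
Z_in = Z_0·(Z_L + jZ_0·tanβl)/(Z_0 + jZ_L·tanβl)
     = 100·(330 + j48.2)/(100 + j159)

Z_in ≈ 115 − j135 Ω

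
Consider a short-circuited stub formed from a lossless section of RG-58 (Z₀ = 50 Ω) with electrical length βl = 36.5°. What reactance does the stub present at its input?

X_in ≈ 37 Ω (inductive)

tan(βl) = 0.74
For a short-circuited stub, Z_in = jZ_0·tan(βl)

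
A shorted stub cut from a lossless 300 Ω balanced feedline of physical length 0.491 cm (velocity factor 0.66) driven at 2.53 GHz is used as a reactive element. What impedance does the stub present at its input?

λ = v/f = 0.66·c / 2.53 GHz = 0.0783 m
βl = 2π·l/λ = 2π × 0.0627 = 22.6°
tan(βl) = 0.416
For a shorted stub, Z_in = jZ_0·tan(βl)

Z_in ≈ +j125 Ω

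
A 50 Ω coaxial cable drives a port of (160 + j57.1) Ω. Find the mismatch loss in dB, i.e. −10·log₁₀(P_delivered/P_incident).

mismatch loss ≈ 1.7 dB

Γ = (110 + j57.1)/(210 + j57.1), |Γ| = 0.569
|Γ|² = 0.324, so P_del/P_inc = 1 − |Γ|² = 0.676
ML = −10·log₁₀(1 − |Γ|²)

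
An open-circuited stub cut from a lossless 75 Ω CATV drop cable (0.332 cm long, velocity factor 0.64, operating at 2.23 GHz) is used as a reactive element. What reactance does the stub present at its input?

λ = v/f = 0.64·c / 2.23 GHz = 0.0861 m
βl = 2π·l/λ = 2π × 0.0386 = 13.9°
tan(βl) = 0.247
For an open-circuited stub, Z_in = −jZ_0·cot(βl) = −jZ_0/tan(βl)

X_in ≈ -303 Ω (capacitive)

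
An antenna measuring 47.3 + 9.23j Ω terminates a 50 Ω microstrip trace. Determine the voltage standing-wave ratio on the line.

VSWR ≈ 1.22

Γ = (Z_L − Z_0)/(Z_L + Z_0) = (-2.7 + j9.23)/(97.3 + j9.23)
|Γ| = 9.62/97.7 = 0.0984
VSWR = (1 + |Γ|)/(1 − |Γ|) = 1.1/0.902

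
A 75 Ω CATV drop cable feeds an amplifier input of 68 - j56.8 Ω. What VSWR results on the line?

Γ = (Z_L − Z_0)/(Z_L + Z_0) = (-7 − j56.8)/(143 − j56.8)
|Γ| = 57.2/154 = 0.372
VSWR = (1 + |Γ|)/(1 − |Γ|) = 1.37/0.628

VSWR ≈ 2.18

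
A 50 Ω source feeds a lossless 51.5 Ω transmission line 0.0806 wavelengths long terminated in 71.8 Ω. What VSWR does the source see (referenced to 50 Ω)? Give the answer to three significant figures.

VSWR ≈ 1.42

βl = 2π × 0.0806 = 29°
tan(βl) = 0.555
Z_in = Z_0·(Z_L + jZ_0·tanβl)/(Z_0 + jZ_L·tanβl) = 58.8 − j16.9 Ω
Γ_s = (Z_in − Z_s)/(Z_in + Z_s) = (8.75 − j16.9)/(109 − j16.9), |Γ_s| = 0.173
VSWR = (1 + |Γ_s|)/(1 − |Γ_s|)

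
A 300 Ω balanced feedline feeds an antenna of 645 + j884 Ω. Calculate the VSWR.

VSWR ≈ 6.5

Γ = (Z_L − Z_0)/(Z_L + Z_0) = (345 + j884)/(945 + j884)
|Γ| = 949/1290 = 0.733
VSWR = (1 + |Γ|)/(1 − |Γ|) = 1.73/0.267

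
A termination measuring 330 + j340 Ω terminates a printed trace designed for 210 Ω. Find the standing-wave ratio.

Γ = (Z_L − Z_0)/(Z_L + Z_0) = (120 + j340)/(540 + j340)
|Γ| = 361/638 = 0.565
VSWR = (1 + |Γ|)/(1 − |Γ|) = 1.57/0.435

VSWR ≈ 3.6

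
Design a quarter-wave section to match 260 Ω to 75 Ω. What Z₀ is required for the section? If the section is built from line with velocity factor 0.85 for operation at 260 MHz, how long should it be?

Z_qwt ≈ 140 Ω; length ≈ 24.5 cm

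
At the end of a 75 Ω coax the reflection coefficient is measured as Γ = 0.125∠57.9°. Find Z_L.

Z_L = Z_0·(1 + Γ)/(1 − Γ) = 75·(1.07 + j0.106)/(0.934 − j0.106)

Z_L ≈ 83.6 + j18 Ω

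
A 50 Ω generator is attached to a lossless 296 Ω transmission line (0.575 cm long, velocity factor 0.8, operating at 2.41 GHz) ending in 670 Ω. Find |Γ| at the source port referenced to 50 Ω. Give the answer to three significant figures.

λ = v/f = 0.8·c / 2.41 GHz = 0.0996 m
βl = 2π·l/λ = 2π × 0.0577 = 20.8°
tan(βl) = 0.38
Z_in = Z_0·(Z_L + jZ_0·tanβl)/(Z_0 + jZ_L·tanβl) = 441 − j267 Ω
Γ_s = (Z_in − Z_s)/(Z_in + Z_s) = (391 − j267)/(491 − j267), |Γ_s| = 0.847

|Γ| ≈ 0.847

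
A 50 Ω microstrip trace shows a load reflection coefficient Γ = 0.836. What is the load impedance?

Z_L ≈ 560 Ω

Z_L = Z_0·(1 + Γ)/(1 − Γ) = 50·(1.84)/(0.164)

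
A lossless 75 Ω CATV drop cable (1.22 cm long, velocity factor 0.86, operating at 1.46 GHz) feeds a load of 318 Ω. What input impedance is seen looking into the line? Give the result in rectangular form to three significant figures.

Z_in ≈ 79.5 − j121 Ω

λ = v/f = 0.86·c / 1.46 GHz = 0.177 m
βl = 2π·l/λ = 2π × 0.069 = 24.9°
tan(βl) = tan(24.9°) = 0.463
Z_in = Z_0·(Z_L + jZ_0·tanβl)/(Z_0 + jZ_L·tanβl)
     = 75·(318 + j34.7)/(75 + j147)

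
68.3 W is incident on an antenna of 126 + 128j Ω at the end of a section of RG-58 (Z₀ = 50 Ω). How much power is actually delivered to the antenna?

P_delivered ≈ 36.3 W

|Γ| = |(76 + j128)/(176 + j128)| = 0.684
|Γ|² = 0.468
P_refl = |Γ|²·P_inc = 32 W, P_del = (1 − |Γ|²)·P_inc = 36.3 W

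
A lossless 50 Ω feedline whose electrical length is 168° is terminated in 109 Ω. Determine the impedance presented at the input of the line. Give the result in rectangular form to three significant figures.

tan(βl) = tan(168°) = -0.213
Z_in = Z_0·(Z_L + jZ_0·tanβl)/(Z_0 + jZ_L·tanβl)
     = 50·(109 − j10.6)/(50 − j23.2)

Z_in ≈ 93.8 + j32.8 Ω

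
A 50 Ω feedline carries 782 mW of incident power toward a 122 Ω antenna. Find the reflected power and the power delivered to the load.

Γ = (122 − 50)/(122 + 50) = 0.419
|Γ|² = 0.175
P_refl = |Γ|²·P_inc = 137 mW, P_del = (1 − |Γ|²)·P_inc = 645 mW

P_reflected ≈ 137 mW; P_delivered ≈ 645 mW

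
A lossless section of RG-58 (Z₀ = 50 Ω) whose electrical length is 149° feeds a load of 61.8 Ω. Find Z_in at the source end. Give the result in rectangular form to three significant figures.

tan(βl) = tan(149°) = -0.601
Z_in = Z_0·(Z_L + jZ_0·tanβl)/(Z_0 + jZ_L·tanβl)
     = 50·(61.8 − j30)/(50 − j37.1)

Z_in ≈ 54.2 + j10.2 Ω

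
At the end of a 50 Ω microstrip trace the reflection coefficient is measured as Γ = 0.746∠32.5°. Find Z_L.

Z_L ≈ 74.4 + j134 Ω

Z_L = Z_0·(1 + Γ)/(1 − Γ) = 50·(1.63 + j0.401)/(0.371 − j0.401)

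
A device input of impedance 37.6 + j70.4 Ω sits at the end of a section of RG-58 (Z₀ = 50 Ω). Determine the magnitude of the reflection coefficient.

|Γ| ≈ 0.636

Γ = (Z_L − Z_0)/(Z_L + Z_0) = (-12.4 + j70.4)/(87.6 + j70.4)
|Γ| = 71.5/112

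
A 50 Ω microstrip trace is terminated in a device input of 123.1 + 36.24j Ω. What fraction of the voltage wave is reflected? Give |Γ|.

|Γ| ≈ 0.461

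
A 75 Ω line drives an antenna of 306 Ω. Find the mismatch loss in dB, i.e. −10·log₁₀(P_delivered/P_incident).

mismatch loss ≈ 1.99 dB

Γ = (306 − 75)/(306 + 75) = 0.606
|Γ|² = 0.368, so P_del/P_inc = 1 − |Γ|² = 0.632
ML = −10·log₁₀(1 − |Γ|²)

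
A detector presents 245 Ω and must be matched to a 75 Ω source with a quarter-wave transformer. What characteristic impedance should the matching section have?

Z_qwt ≈ 136 Ω

Z_qwt = √(Z_0·R_L) = √(75 × 245) = √18380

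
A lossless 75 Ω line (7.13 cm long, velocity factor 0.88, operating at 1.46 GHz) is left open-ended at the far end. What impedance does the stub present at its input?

Z_in ≈ +j95.8 Ω

λ = v/f = 0.88·c / 1.46 GHz = 0.181 m
βl = 2π·l/λ = 2π × 0.394 = 142°
tan(βl) = -0.783
For an open-ended stub, Z_in = −jZ_0·cot(βl) = −jZ_0/tan(βl)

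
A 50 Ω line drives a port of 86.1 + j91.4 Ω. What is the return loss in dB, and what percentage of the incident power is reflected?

Γ = (36.1 + j91.4)/(136.1 + j91.4), |Γ| = 0.599
RL = −20·log₁₀(0.599) = 4.45 dB
P_refl/P_inc = |Γ|² = 0.359

RL ≈ 4.45 dB; 35.9% of incident power reflected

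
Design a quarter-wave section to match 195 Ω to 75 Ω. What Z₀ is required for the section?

Z_qwt = √(Z_0·R_L) = √(75 × 195) = √14620

Z_qwt ≈ 121 Ω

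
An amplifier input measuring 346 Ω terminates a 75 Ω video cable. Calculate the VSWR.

For a purely resistive load, VSWR = R_L/Z_0 or Z_0/R_L (whichever > 1) = 346/75

VSWR ≈ 4.61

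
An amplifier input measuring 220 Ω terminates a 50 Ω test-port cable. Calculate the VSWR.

VSWR ≈ 4.4

For a purely resistive load, VSWR = R_L/Z_0 or Z_0/R_L (whichever > 1) = 220/50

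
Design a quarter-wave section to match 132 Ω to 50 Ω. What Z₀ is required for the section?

Z_qwt = √(Z_0·R_L) = √(50 × 132) = √6600

Z_qwt ≈ 81.2 Ω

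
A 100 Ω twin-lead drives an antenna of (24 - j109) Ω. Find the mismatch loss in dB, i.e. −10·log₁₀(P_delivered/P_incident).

Γ = (-76 − j109)/(124 − j109), |Γ| = 0.805
|Γ|² = 0.648, so P_del/P_inc = 1 − |Γ|² = 0.352
ML = −10·log₁₀(1 − |Γ|²)

mismatch loss ≈ 4.53 dB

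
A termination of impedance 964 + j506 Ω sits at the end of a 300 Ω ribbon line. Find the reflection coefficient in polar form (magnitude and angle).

Γ ≈ 0.613 ∠ 15.5°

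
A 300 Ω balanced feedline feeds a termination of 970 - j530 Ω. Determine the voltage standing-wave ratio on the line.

VSWR ≈ 4.27

Γ = (Z_L − Z_0)/(Z_L + Z_0) = (670 − j530)/(1270 − j530)
|Γ| = 854/1380 = 0.621
VSWR = (1 + |Γ|)/(1 − |Γ|) = 1.62/0.379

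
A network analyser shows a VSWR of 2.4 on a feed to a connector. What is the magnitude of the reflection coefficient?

|Γ| ≈ 0.412

|Γ| = (S − 1)/(S + 1) = (2.4 − 1)/(2.4 + 1) = 1.4/3.4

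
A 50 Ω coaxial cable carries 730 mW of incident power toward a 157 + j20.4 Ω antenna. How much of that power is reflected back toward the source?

P_reflected ≈ 200 mW

|Γ| = |(107 + j20.4)/(207 + j20.4)| = 0.524
|Γ|² = 0.274
P_refl = |Γ|²·P_inc = 200 mW, P_del = (1 − |Γ|²)·P_inc = 530 mW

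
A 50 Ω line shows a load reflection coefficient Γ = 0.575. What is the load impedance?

Z_L = Z_0·(1 + Γ)/(1 − Γ) = 50·(1.57)/(0.425)

Z_L ≈ 185 Ω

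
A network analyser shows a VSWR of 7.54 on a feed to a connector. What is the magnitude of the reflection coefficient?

|Γ| = (S − 1)/(S + 1) = (7.54 − 1)/(7.54 + 1) = 6.54/8.54

|Γ| ≈ 0.766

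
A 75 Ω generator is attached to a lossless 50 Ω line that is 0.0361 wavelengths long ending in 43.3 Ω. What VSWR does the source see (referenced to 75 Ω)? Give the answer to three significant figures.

VSWR ≈ 1.71

βl = 2π × 0.0361 = 13°
tan(βl) = 0.231
Z_in = Z_0·(Z_L + jZ_0·tanβl)/(Z_0 + jZ_L·tanβl) = 43.9 + j2.77 Ω
Γ_s = (Z_in − Z_s)/(Z_in + Z_s) = (-31.1 + j2.77)/(119 + j2.77), |Γ_s| = 0.263
VSWR = (1 + |Γ_s|)/(1 − |Γ_s|)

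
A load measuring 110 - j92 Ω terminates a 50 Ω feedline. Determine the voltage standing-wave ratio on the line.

Γ = (Z_L − Z_0)/(Z_L + Z_0) = (60 − j92)/(160 − j92)
|Γ| = 110/185 = 0.595
VSWR = (1 + |Γ|)/(1 − |Γ|) = 1.6/0.405

VSWR ≈ 3.94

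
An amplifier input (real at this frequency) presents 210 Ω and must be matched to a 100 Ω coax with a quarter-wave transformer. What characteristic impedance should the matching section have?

Z_qwt = √(Z_0·R_L) = √(100 × 210) = √21000

Z_qwt ≈ 145 Ω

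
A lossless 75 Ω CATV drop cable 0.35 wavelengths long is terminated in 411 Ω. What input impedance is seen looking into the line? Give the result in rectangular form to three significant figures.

Z_in ≈ 20.5 + j51.8 Ω

βl = 2π × 0.35 = 126°
tan(βl) = tan(126°) = -1.38
Z_in = Z_0·(Z_L + jZ_0·tanβl)/(Z_0 + jZ_L·tanβl)
     = 75·(411 − j103)/(75 − j566)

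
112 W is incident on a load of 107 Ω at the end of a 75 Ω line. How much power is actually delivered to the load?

P_delivered ≈ 109 W

Γ = (107 − 75)/(107 + 75) = 0.176
|Γ|² = 0.0309
P_refl = |Γ|²·P_inc = 3.46 W, P_del = (1 − |Γ|²)·P_inc = 109 W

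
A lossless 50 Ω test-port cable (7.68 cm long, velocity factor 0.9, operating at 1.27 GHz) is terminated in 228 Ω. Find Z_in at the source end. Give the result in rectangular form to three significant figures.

λ = v/f = 0.9·c / 1.27 GHz = 0.213 m
βl = 2π·l/λ = 2π × 0.361 = 130°
tan(βl) = tan(130°) = -1.19
Z_in = Z_0·(Z_L + jZ_0·tanβl)/(Z_0 + jZ_L·tanβl)
     = 50·(228 − j59.5)/(50 − j271)

Z_in ≈ 18.1 + j38.7 Ω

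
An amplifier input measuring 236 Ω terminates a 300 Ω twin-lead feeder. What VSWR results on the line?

For a purely resistive load, VSWR = R_L/Z_0 or Z_0/R_L (whichever > 1) = 300/236

VSWR ≈ 1.27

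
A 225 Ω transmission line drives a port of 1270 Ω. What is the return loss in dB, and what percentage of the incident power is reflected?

Γ = (1270 − 225)/(1270 + 225) = 0.699
RL = −20·log₁₀(0.699) = 3.11 dB
P_refl/P_inc = |Γ|² = 0.489

RL ≈ 3.11 dB; 48.9% of incident power reflected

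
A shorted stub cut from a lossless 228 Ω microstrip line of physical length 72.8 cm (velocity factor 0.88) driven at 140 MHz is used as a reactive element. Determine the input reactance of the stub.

λ = v/f = 0.88·c / 140 MHz = 1.89 m
βl = 2π·l/λ = 2π × 0.386 = 139°
tan(βl) = -0.87
For a shorted stub, Z_in = jZ_0·tan(βl)

X_in ≈ -198 Ω (capacitive)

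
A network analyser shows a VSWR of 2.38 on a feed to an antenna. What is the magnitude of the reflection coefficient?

|Γ| = (S − 1)/(S + 1) = (2.38 − 1)/(2.38 + 1) = 1.38/3.38

|Γ| ≈ 0.408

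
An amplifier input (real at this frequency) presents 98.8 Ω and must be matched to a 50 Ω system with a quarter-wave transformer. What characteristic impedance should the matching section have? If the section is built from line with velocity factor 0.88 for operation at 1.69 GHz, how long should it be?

Z_qwt ≈ 70.3 Ω; length ≈ 3.91 cm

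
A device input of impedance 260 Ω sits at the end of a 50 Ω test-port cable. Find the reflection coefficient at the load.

Γ = (Z_L − Z_0)/(Z_L + Z_0) = (260 − 50)/(260 + 50) = 210/310

Γ = 0.677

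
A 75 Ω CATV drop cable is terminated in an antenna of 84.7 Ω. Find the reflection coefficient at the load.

Γ = 0.0607

Γ = (Z_L − Z_0)/(Z_L + Z_0) = (84.7 − 75)/(84.7 + 75) = 9.7/159.7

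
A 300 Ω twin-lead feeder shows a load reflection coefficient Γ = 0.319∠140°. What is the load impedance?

Z_L = Z_0·(1 + Γ)/(1 − Γ) = 300·(0.756 + j0.205)/(1.24 − j0.205)

Z_L ≈ 169 + j77.4 Ω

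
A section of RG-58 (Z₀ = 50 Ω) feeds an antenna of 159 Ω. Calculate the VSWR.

VSWR ≈ 3.18

For a purely resistive load, VSWR = R_L/Z_0 or Z_0/R_L (whichever > 1) = 159/50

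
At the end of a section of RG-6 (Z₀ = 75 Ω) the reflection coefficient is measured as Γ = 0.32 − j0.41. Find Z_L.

Z_L = Z_0·(1 + Γ)/(1 − Γ) = 75·(1.32 − j0.41)/(0.68 + j0.41)

Z_L ≈ 86.8 − j97.5 Ω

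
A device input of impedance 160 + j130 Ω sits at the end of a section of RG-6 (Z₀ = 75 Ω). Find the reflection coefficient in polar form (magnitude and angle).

Γ ≈ 0.578 ∠ 27.9°

Γ = (Z_L − Z_0)/(Z_L + Z_0) = (85 + j130)/(235 + j130)
|Γ| = 155/269 = 0.578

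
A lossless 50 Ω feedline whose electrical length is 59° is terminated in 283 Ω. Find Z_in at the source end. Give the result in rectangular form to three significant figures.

tan(βl) = tan(59°) = 1.66
Z_in = Z_0·(Z_L + jZ_0·tanβl)/(Z_0 + jZ_L·tanβl)
     = 50·(283 + j83.2)/(50 + j471)

Z_in ≈ 11.9 − j28.8 Ω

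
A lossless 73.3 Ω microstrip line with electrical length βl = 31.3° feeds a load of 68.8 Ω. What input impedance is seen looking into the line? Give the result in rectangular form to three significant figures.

Z_in ≈ 71.1 + j4 Ω

tan(βl) = tan(31.3°) = 0.608
Z_in = Z_0·(Z_L + jZ_0·tanβl)/(Z_0 + jZ_L·tanβl)
     = 73.3·(68.8 + j44.6)/(73.3 + j41.8)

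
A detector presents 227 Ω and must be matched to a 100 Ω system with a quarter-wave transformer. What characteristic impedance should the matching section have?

Z_qwt ≈ 151 Ω

Z_qwt = √(Z_0·R_L) = √(100 × 227) = √22700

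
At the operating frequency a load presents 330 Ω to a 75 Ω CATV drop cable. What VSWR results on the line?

VSWR ≈ 4.4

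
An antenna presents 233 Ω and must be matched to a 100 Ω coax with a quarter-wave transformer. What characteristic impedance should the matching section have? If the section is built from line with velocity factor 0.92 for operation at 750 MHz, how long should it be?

Z_qwt = √(Z_0·R_L) = √(100 × 233) = √23300
λ = 0.92·c/f = 0.368 m, so l = λ/4 = 0.092 m

Z_qwt ≈ 153 Ω; length ≈ 9.2 cm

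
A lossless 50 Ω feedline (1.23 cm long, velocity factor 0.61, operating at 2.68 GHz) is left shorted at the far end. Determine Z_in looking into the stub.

λ = v/f = 0.61·c / 2.68 GHz = 0.0683 m
βl = 2π·l/λ = 2π × 0.18 = 64.8°
tan(βl) = 2.13
For a shorted stub, Z_in = jZ_0·tan(βl)

Z_in ≈ +j106 Ω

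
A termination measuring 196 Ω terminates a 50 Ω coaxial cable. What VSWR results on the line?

VSWR ≈ 3.92

For a purely resistive load, VSWR = R_L/Z_0 or Z_0/R_L (whichever > 1) = 196/50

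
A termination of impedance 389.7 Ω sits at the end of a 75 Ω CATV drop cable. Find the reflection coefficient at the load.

Γ = 0.677

Γ = (Z_L − Z_0)/(Z_L + Z_0) = (389.7 − 75)/(389.7 + 75) = 314.7/464.7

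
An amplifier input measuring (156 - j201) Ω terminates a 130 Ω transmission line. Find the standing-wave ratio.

Γ = (Z_L − Z_0)/(Z_L + Z_0) = (26 − j201)/(286 − j201)
|Γ| = 203/350 = 0.58
VSWR = (1 + |Γ|)/(1 − |Γ|) = 1.58/0.42

VSWR ≈ 3.76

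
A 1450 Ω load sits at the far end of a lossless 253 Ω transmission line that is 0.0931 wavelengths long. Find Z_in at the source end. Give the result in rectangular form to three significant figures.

Z_in ≈ 135 − j346 Ω

βl = 2π × 0.0931 = 33.5°
tan(βl) = tan(33.5°) = 0.662
Z_in = Z_0·(Z_L + jZ_0·tanβl)/(Z_0 + jZ_L·tanβl)
     = 253·(1450 + j168)/(253 + j960)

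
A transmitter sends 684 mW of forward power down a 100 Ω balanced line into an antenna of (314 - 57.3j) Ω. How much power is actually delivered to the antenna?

P_delivered ≈ 492 mW

|Γ| = |(214 − j57.3)/(414 − j57.3)| = 0.53
|Γ|² = 0.281
P_refl = |Γ|²·P_inc = 192 mW, P_del = (1 − |Γ|²)·P_inc = 492 mW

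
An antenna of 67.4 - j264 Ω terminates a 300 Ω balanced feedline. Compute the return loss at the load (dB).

Γ = (-232.6 − j264)/(367.4 − j264), |Γ| = 0.778
RL = −20·log₁₀|Γ| = −20·log₁₀(0.778)

RL ≈ 2.18 dB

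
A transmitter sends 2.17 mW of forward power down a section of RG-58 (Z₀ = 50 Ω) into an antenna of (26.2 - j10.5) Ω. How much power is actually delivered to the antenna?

P_delivered ≈ 1.92 mW

|Γ| = |(-23.8 − j10.5)/(76.2 − j10.5)| = 0.338
|Γ|² = 0.114
P_refl = |Γ|²·P_inc = 0.248 mW, P_del = (1 − |Γ|²)·P_inc = 1.92 mW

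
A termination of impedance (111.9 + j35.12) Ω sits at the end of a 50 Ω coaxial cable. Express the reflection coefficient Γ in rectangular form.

Γ = (Z_L − Z_0)/(Z_L + Z_0) = (61.9 + j35.12)/(161.9 + j35.12)

Γ ≈ 0.41 + j0.128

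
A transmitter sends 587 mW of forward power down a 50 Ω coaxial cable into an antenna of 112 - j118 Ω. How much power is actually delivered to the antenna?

|Γ| = |(62 − j118)/(162 − j118)| = 0.665
|Γ|² = 0.442
P_refl = |Γ|²·P_inc = 260 mW, P_del = (1 − |Γ|²)·P_inc = 327 mW

P_delivered ≈ 327 mW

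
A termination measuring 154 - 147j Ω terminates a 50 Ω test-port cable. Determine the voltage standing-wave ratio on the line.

Γ = (Z_L − Z_0)/(Z_L + Z_0) = (104 − j147)/(204 − j147)
|Γ| = 180/251 = 0.716
VSWR = (1 + |Γ|)/(1 − |Γ|) = 1.72/0.284

VSWR ≈ 6.05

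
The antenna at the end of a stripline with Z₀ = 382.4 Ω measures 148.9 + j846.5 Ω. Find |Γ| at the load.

Γ = (Z_L − Z_0)/(Z_L + Z_0) = (-233.5 + j846.5)/(531.3 + j846.5)
|Γ| = 878/999

|Γ| ≈ 0.879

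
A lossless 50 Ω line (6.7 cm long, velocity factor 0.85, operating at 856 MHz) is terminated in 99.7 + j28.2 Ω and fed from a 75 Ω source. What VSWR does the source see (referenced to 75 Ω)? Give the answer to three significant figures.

VSWR ≈ 3.14

λ = v/f = 0.85·c / 856 MHz = 0.298 m
βl = 2π·l/λ = 2π × 0.225 = 81°
tan(βl) = 6.29
Z_in = Z_0·(Z_L + jZ_0·tanβl)/(Z_0 + jZ_L·tanβl) = 24.7 − j13 Ω
Γ_s = (Z_in − Z_s)/(Z_in + Z_s) = (-50.3 − j13)/(99.7 − j13), |Γ_s| = 0.517
VSWR = (1 + |Γ_s|)/(1 − |Γ_s|)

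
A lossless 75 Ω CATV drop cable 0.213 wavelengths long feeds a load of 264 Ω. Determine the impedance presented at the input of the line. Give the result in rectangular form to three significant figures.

Z_in ≈ 22.4 − j16.3 Ω

βl = 2π × 0.213 = 76.7°
tan(βl) = tan(76.7°) = 4.22
Z_in = Z_0·(Z_L + jZ_0·tanβl)/(Z_0 + jZ_L·tanβl)
     = 75·(264 + j317)/(75 + j1120)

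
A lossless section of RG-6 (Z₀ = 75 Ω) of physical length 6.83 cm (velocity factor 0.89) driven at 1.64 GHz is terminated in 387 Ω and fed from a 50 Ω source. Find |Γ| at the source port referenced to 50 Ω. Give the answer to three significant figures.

λ = v/f = 0.89·c / 1.64 GHz = 0.163 m
βl = 2π·l/λ = 2π × 0.42 = 151°
tan(βl) = -0.554
Z_in = Z_0·(Z_L + jZ_0·tanβl)/(Z_0 + jZ_L·tanβl) = 55.2 + j116 Ω
Γ_s = (Z_in − Z_s)/(Z_in + Z_s) = (5.19 + j116)/(105 + j116), |Γ_s| = 0.742

|Γ| ≈ 0.742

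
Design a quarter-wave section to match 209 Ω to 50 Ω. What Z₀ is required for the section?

Z_qwt ≈ 102 Ω

Z_qwt = √(Z_0·R_L) = √(50 × 209) = √10450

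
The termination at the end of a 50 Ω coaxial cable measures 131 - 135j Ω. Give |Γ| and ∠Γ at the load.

Γ = (Z_L − Z_0)/(Z_L + Z_0) = (81 − j135)/(181 − j135)
|Γ| = 157/226 = 0.697

Γ ≈ 0.697 ∠ -22.3°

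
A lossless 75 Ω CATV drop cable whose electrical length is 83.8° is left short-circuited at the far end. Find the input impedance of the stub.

Z_in ≈ +j690 Ω

tan(βl) = 9.21
For a short-circuited stub, Z_in = jZ_0·tan(βl)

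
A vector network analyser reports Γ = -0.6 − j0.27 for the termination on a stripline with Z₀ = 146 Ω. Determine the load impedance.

Z_L ≈ 31.4 − j29.9 Ω

Z_L = Z_0·(1 + Γ)/(1 − Γ) = 146·(0.4 − j0.27)/(1.6 + j0.27)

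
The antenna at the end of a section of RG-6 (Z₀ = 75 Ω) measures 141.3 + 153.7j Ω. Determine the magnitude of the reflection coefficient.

|Γ| ≈ 0.631

Γ = (Z_L − Z_0)/(Z_L + Z_0) = (66.3 + j153.7)/(216.3 + j153.7)
|Γ| = 167/265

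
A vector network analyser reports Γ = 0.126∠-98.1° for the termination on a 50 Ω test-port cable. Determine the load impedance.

Z_L ≈ 46.8 − j11.9 Ω

Z_L = Z_0·(1 + Γ)/(1 − Γ) = 50·(0.982 − j0.125)/(1.02 + j0.125)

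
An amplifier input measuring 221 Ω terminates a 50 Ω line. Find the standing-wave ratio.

Γ = (221 − 50)/(221 + 50) = 0.631
VSWR = (1 + 0.631)/(1 − 0.631)

VSWR ≈ 4.42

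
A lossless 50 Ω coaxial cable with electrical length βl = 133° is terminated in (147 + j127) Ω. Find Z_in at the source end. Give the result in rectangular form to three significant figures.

tan(βl) = tan(133°) = -1.07
Z_in = Z_0·(Z_L + jZ_0·tanβl)/(Z_0 + jZ_L·tanβl)
     = 50·(147 + j73.4)/(186 − j158)

Z_in ≈ 13.3 + j30.9 Ω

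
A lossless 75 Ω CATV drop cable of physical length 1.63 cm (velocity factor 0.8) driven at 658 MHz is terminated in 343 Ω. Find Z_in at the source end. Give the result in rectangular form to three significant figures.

Z_in ≈ 136 − j157 Ω

λ = v/f = 0.8·c / 658 MHz = 0.365 m
βl = 2π·l/λ = 2π × 0.0447 = 16.1°
tan(βl) = tan(16.1°) = 0.288
Z_in = Z_0·(Z_L + jZ_0·tanβl)/(Z_0 + jZ_L·tanβl)
     = 75·(343 + j21.6)/(75 + j98.9)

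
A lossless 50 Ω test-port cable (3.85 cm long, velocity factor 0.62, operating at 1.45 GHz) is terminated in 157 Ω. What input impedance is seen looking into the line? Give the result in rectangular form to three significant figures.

Z_in ≈ 17.4 + j14.5 Ω

λ = v/f = 0.62·c / 1.45 GHz = 0.128 m
βl = 2π·l/λ = 2π × 0.3 = 108°
tan(βl) = tan(108°) = -3.07
Z_in = Z_0·(Z_L + jZ_0·tanβl)/(Z_0 + jZ_L·tanβl)
     = 50·(157 − j153)/(50 − j482)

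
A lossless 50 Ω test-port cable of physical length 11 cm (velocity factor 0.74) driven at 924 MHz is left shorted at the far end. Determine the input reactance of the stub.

X_in ≈ -13.6 Ω (capacitive)

λ = v/f = 0.74·c / 924 MHz = 0.24 m
βl = 2π·l/λ = 2π × 0.458 = 165°
tan(βl) = -0.271
For a shorted stub, Z_in = jZ_0·tan(βl)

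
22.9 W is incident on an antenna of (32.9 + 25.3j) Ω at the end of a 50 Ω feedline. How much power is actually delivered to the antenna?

P_delivered ≈ 20.1 W

|Γ| = |(-17.1 + j25.3)/(82.9 + j25.3)| = 0.352
|Γ|² = 0.124
P_refl = |Γ|²·P_inc = 2.84 W, P_del = (1 − |Γ|²)·P_inc = 20.1 W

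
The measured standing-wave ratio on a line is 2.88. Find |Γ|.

|Γ| ≈ 0.485

|Γ| = (S − 1)/(S + 1) = (2.88 − 1)/(2.88 + 1) = 1.88/3.88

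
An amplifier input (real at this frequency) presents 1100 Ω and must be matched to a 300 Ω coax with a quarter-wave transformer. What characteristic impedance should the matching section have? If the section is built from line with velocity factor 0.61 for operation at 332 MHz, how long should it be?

Z_qwt ≈ 574 Ω; length ≈ 13.8 cm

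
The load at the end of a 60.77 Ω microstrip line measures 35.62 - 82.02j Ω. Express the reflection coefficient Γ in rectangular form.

Γ ≈ 0.269 − j0.622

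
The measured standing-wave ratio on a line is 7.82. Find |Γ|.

|Γ| ≈ 0.773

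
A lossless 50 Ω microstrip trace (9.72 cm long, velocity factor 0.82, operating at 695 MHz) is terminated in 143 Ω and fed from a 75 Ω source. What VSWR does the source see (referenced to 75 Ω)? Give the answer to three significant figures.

λ = v/f = 0.82·c / 695 MHz = 0.354 m
βl = 2π·l/λ = 2π × 0.275 = 98.9°
tan(βl) = -6.42
Z_in = Z_0·(Z_L + jZ_0·tanβl)/(Z_0 + jZ_L·tanβl) = 17.9 + j6.82 Ω
Γ_s = (Z_in − Z_s)/(Z_in + Z_s) = (-57.1 + j6.82)/(92.9 + j6.82), |Γ_s| = 0.618
VSWR = (1 + |Γ_s|)/(1 − |Γ_s|)

VSWR ≈ 4.24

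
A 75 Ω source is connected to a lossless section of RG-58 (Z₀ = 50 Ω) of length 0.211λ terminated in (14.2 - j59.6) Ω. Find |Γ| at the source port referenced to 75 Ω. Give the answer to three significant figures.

βl = 2π × 0.211 = 76°
tan(βl) = 4
Z_in = Z_0·(Z_L + jZ_0·tanβl)/(Z_0 + jZ_L·tanβl) = 6.98 + j23 Ω
Γ_s = (Z_in − Z_s)/(Z_in + Z_s) = (-68 + j23)/(82 + j23), |Γ_s| = 0.843

|Γ| ≈ 0.843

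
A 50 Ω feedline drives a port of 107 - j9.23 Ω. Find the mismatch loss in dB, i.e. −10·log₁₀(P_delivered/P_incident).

mismatch loss ≈ 0.629 dB

Γ = (57 − j9.23)/(157 − j9.23), |Γ| = 0.367
|Γ|² = 0.135, so P_del/P_inc = 1 − |Γ|² = 0.865
ML = −10·log₁₀(1 − |Γ|²)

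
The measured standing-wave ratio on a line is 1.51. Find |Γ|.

|Γ| = (S − 1)/(S + 1) = (1.51 − 1)/(1.51 + 1) = 0.51/2.51

|Γ| ≈ 0.203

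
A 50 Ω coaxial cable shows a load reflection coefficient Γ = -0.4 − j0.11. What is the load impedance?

Z_L ≈ 21 − j5.58 Ω

Z_L = Z_0·(1 + Γ)/(1 − Γ) = 50·(0.6 − j0.11)/(1.4 + j0.11)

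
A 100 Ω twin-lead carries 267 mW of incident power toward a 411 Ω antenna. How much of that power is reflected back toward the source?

P_reflected ≈ 98.9 mW

Γ = (411 − 100)/(411 + 100) = 0.609
|Γ|² = 0.37
P_refl = |Γ|²·P_inc = 98.9 mW, P_del = (1 − |Γ|²)·P_inc = 168 mW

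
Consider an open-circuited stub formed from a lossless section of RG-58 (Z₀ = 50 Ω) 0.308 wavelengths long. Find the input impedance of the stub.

Z_in ≈ +j19.1 Ω

βl = 2π × 0.308 = 111°
tan(βl) = -2.62
For an open-circuited stub, Z_in = −jZ_0·cot(βl) = −jZ_0/tan(βl)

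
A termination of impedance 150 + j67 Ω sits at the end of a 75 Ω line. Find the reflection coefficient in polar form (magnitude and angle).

Γ ≈ 0.428 ∠ 25.2°

Γ = (Z_L − Z_0)/(Z_L + Z_0) = (75 + j67)/(225 + j67)
|Γ| = 101/235 = 0.428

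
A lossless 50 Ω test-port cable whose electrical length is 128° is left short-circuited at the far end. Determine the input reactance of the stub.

tan(βl) = -1.28
For a short-circuited stub, Z_in = jZ_0·tan(βl)

X_in ≈ -64 Ω (capacitive)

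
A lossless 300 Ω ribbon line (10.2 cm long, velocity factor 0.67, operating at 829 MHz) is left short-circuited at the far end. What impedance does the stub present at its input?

λ = v/f = 0.67·c / 829 MHz = 0.242 m
βl = 2π·l/λ = 2π × 0.421 = 151°
tan(βl) = -0.544
For a short-circuited stub, Z_in = jZ_0·tan(βl)

Z_in ≈ −j163 Ω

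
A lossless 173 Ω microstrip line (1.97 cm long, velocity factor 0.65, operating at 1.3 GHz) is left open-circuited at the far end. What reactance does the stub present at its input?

X_in ≈ -160 Ω (capacitive)

λ = v/f = 0.65·c / 1.3 GHz = 0.15 m
βl = 2π·l/λ = 2π × 0.131 = 47.3°
tan(βl) = 1.08
For an open-circuited stub, Z_in = −jZ_0·cot(βl) = −jZ_0/tan(βl)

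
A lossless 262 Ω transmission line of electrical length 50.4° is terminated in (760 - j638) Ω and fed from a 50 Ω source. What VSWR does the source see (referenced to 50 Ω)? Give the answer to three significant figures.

VSWR ≈ 7.9

tan(βl) = 1.21
Z_in = Z_0·(Z_L + jZ_0·tanβl)/(Z_0 + jZ_L·tanβl) = 67.2 − j141 Ω
Γ_s = (Z_in − Z_s)/(Z_in + Z_s) = (17.2 − j141)/(117 − j141), |Γ_s| = 0.775
VSWR = (1 + |Γ_s|)/(1 − |Γ_s|)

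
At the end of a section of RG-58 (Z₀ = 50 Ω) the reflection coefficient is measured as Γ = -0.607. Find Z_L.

Z_L ≈ 12.2 Ω

Z_L = Z_0·(1 + Γ)/(1 − Γ) = 50·(0.393)/(1.61)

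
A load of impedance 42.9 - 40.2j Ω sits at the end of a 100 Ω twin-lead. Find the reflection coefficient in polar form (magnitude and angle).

Γ ≈ 0.47 ∠ -129°

Γ = (Z_L − Z_0)/(Z_L + Z_0) = (-57.1 − j40.2)/(142.9 − j40.2)
|Γ| = 69.8/148 = 0.47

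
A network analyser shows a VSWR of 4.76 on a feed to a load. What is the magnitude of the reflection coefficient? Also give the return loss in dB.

|Γ| = (S − 1)/(S + 1) = (4.76 − 1)/(4.76 + 1) = 3.76/5.76
RL = −20·log₁₀|Γ| = −20·log₁₀(0.653)

|Γ| ≈ 0.653; return loss ≈ 3.7 dB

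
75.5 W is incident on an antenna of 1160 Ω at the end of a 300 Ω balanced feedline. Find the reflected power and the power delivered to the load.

Γ = (1160 − 300)/(1160 + 300) = 0.589
|Γ|² = 0.347
P_refl = |Γ|²·P_inc = 26.2 W, P_del = (1 − |Γ|²)·P_inc = 49.3 W

P_reflected ≈ 26.2 W; P_delivered ≈ 49.3 W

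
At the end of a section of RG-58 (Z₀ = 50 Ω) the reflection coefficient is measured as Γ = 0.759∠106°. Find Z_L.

Z_L = Z_0·(1 + Γ)/(1 − Γ) = 50·(0.791 + j0.73)/(1.21 − j0.73)

Z_L ≈ 10.6 + j36.6 Ω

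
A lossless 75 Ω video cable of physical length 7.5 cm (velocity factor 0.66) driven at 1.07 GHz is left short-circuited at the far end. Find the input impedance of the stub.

Z_in ≈ −j50.8 Ω

λ = v/f = 0.66·c / 1.07 GHz = 0.185 m
βl = 2π·l/λ = 2π × 0.405 = 146°
tan(βl) = -0.677
For a short-circuited stub, Z_in = jZ_0·tan(βl)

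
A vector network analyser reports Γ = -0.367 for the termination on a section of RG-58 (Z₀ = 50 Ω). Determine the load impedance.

Z_L ≈ 23.2 Ω

Z_L = Z_0·(1 + Γ)/(1 − Γ) = 50·(0.633)/(1.37)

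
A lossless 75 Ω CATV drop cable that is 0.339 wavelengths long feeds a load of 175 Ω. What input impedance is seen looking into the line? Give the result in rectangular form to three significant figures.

βl = 2π × 0.339 = 122°
tan(βl) = tan(122°) = -1.6
Z_in = Z_0·(Z_L + jZ_0·tanβl)/(Z_0 + jZ_L·tanβl)
     = 75·(175 − j120)/(75 − j280)

Z_in ≈ 41.7 + j35.7 Ω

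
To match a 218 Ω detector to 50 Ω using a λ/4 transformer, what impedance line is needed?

Z_qwt ≈ 104 Ω

Z_qwt = √(Z_0·R_L) = √(50 × 218) = √10900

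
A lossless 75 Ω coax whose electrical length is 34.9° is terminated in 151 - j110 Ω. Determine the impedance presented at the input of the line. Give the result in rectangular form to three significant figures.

Z_in ≈ 37 − j54.2 Ω

tan(βl) = tan(34.9°) = 0.698
Z_in = Z_0·(Z_L + jZ_0·tanβl)/(Z_0 + jZ_L·tanβl)
     = 75·(151 − j57.7)/(152 + j105)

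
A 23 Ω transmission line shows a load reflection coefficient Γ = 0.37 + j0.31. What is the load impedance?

Z_L = Z_0·(1 + Γ)/(1 − Γ) = 23·(1.37 + j0.31)/(0.63 − j0.31)

Z_L ≈ 35.8 + j28.9 Ω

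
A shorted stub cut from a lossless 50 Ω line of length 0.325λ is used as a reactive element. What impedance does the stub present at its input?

βl = 2π × 0.325 = 117°
tan(βl) = -1.96
For a shorted stub, Z_in = jZ_0·tan(βl)

Z_in ≈ −j98.1 Ω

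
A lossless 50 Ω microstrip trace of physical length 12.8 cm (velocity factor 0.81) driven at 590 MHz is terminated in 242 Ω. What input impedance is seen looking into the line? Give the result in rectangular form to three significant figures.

λ = v/f = 0.81·c / 590 MHz = 0.412 m
βl = 2π·l/λ = 2π × 0.311 = 112°
tan(βl) = tan(112°) = -2.49
Z_in = Z_0·(Z_L + jZ_0·tanβl)/(Z_0 + jZ_L·tanβl)
     = 50·(242 − j124)/(50 − j603)

Z_in ≈ 11.9 + j19.1 Ω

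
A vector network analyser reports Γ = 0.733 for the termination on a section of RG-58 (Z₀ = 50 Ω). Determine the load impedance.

Z_L = Z_0·(1 + Γ)/(1 − Γ) = 50·(1.73)/(0.267)

Z_L ≈ 325 Ω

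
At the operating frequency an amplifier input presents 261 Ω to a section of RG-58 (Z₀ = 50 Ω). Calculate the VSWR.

VSWR ≈ 5.22

Γ = (261 − 50)/(261 + 50) = 0.678
VSWR = (1 + 0.678)/(1 − 0.678)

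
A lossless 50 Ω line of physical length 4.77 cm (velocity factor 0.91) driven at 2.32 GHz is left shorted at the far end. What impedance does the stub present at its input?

Z_in ≈ −j33.8 Ω

λ = v/f = 0.91·c / 2.32 GHz = 0.118 m
βl = 2π·l/λ = 2π × 0.405 = 146°
tan(βl) = -0.676
For a shorted stub, Z_in = jZ_0·tan(βl)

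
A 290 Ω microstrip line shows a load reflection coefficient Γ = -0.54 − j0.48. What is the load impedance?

Z_L ≈ 53.3 − j107 Ω

Z_L = Z_0·(1 + Γ)/(1 − Γ) = 290·(0.46 − j0.48)/(1.54 + j0.48)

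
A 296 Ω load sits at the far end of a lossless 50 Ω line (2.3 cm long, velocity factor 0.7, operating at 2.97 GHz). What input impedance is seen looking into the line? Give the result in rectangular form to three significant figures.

λ = v/f = 0.7·c / 2.97 GHz = 0.0707 m
βl = 2π·l/λ = 2π × 0.325 = 117°
tan(βl) = tan(117°) = -1.95
Z_in = Z_0·(Z_L + jZ_0·tanβl)/(Z_0 + jZ_L·tanβl)
     = 50·(296 − j97.7)/(50 − j578)

Z_in ≈ 10.6 + j24.7 Ω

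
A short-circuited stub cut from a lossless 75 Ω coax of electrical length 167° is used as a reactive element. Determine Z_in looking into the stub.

Z_in ≈ −j17.3 Ω

tan(βl) = -0.231
For a short-circuited stub, Z_in = jZ_0·tan(βl)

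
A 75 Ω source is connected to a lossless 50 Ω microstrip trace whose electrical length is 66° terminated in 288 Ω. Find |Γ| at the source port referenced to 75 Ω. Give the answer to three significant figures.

|Γ| ≈ 0.774

tan(βl) = 2.25
Z_in = Z_0·(Z_L + jZ_0·tanβl)/(Z_0 + jZ_L·tanβl) = 10.3 − j21.5 Ω
Γ_s = (Z_in − Z_s)/(Z_in + Z_s) = (-64.7 − j21.5)/(85.3 − j21.5), |Γ_s| = 0.774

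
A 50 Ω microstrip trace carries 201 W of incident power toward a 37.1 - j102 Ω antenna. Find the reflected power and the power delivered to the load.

|Γ| = |(-12.9 − j102)/(87.1 − j102)| = 0.767
|Γ|² = 0.588
P_refl = |Γ|²·P_inc = 118 W, P_del = (1 − |Γ|²)·P_inc = 82.9 W

P_reflected ≈ 118 W; P_delivered ≈ 82.9 W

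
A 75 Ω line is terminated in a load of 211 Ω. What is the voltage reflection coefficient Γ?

Γ = 0.476

Γ = (Z_L − Z_0)/(Z_L + Z_0) = (211 − 75)/(211 + 75) = 136/286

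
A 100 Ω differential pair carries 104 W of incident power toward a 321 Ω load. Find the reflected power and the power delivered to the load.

P_reflected ≈ 28.7 W; P_delivered ≈ 75.3 W

Γ = (321 − 100)/(321 + 100) = 0.525
|Γ|² = 0.276
P_refl = |Γ|²·P_inc = 28.7 W, P_del = (1 − |Γ|²)·P_inc = 75.3 W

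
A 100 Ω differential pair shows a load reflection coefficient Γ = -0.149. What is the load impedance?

Z_L = Z_0·(1 + Γ)/(1 − Γ) = 100·(0.851)/(1.15)

Z_L ≈ 74.1 Ω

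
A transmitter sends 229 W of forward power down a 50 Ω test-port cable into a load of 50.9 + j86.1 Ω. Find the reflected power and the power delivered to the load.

|Γ| = |(0.9 + j86.1)/(100.9 + j86.1)| = 0.649
|Γ|² = 0.421
P_refl = |Γ|²·P_inc = 96.5 W, P_del = (1 − |Γ|²)·P_inc = 133 W

P_reflected ≈ 96.5 W; P_delivered ≈ 133 W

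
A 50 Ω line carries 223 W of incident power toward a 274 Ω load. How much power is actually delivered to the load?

P_delivered ≈ 116 W

Γ = (274 − 50)/(274 + 50) = 0.691
|Γ|² = 0.478
P_refl = |Γ|²·P_inc = 107 W, P_del = (1 − |Γ|²)·P_inc = 116 W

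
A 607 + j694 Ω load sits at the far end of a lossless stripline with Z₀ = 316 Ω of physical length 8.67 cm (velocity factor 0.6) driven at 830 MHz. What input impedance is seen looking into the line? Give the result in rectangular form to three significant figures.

Z_in ≈ 107 + j236 Ω

λ = v/f = 0.6·c / 830 MHz = 0.217 m
βl = 2π·l/λ = 2π × 0.4 = 144°
tan(βl) = tan(144°) = -0.729
Z_in = Z_0·(Z_L + jZ_0·tanβl)/(Z_0 + jZ_L·tanβl)
     = 316·(607 + j464)/(822 − j442)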